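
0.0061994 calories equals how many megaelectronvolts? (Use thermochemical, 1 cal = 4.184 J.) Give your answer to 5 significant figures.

1 cal = 2.61145 × 10^13 MeV.
Then 0.0061994 × 2.61145 × 10^13 ≈ 1.6189 × 10^11 MeV.

1.6189 × 10^11 MeV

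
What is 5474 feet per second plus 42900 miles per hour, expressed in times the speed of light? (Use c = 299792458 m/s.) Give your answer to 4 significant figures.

6.954 × 10^-5 c

5474 ft/s = 5.56543 × 10^-6 c and 42900 mph = 6.39710 × 10^-5 c.
5.56543 × 10^-6 + 6.39710 × 10^-5 ≈ 6.954 × 10^-5 c.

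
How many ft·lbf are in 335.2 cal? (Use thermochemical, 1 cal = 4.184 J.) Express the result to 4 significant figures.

1034 ft·lbf

1 calorie = 3.08596 ft·lbf.
Thus 335.2 × 3.08596 ≈ 1034 ft·lbf.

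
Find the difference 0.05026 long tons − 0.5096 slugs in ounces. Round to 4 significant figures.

1539 ounces

0.05026 long ton = 1801.32 oz and 0.5096 slug = 262.334 oz.
1801.32 − 262.334 ≈ 1539 oz.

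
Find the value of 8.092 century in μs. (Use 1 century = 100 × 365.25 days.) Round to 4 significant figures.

1 century = 3.15576 × 10^15 μs.
Thus 8.092 × 3.15576 × 10^15 ≈ 2.554 × 10^16 μs.

2.554 × 10^16 microseconds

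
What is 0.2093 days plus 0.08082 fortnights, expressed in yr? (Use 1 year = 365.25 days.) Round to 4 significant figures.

0.003671 years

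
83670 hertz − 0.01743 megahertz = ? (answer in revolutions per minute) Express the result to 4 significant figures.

83670 Hz = 5.02020e+6 rpm and 0.01743 MHz = 1.04580e+6 rpm.
5.02020e+6 − 1.04580e+6 ≈ 3.974e+6 rpm.

3.974e+6 rpm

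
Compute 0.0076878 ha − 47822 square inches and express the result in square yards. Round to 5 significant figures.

0.0076878 ha = 91.9453 yd² and 47822 in² = 36.8997 yd².
91.9453 − 36.8997 ≈ 55.046 yd².

55.046 square yards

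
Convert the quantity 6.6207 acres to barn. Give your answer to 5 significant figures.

2.6793 × 10^32 barn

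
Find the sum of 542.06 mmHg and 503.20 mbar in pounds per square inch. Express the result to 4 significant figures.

542.06 mmHg = 10.4817 psi and 503.20 mbar = 7.29830 psi.
10.4817 + 7.29830 ≈ 17.78 psi.

17.78 pounds per square inch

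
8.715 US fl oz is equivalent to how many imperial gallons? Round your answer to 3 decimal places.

1 US fluid ounce = 0.00650527 imperial gallons.
Thus 8.715 × 0.00650527 ≈ 0.057 imp gal.

0.057 imp gal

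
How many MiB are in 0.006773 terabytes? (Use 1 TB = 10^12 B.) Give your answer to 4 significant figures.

1 TB = 953674 MiB.
Thus 0.006773 × 953674 ≈ 6459 MiB.

6459 mebibytes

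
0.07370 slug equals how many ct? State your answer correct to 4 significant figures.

5378 ct

1 slug = 72969.5 carats.
Thus 0.07370 × 72969.5 ≈ 5378 ct.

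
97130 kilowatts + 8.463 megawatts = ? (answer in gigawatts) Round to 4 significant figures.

0.1056 gigawatts

97130 kW = 0.0971300 GW and 8.463 MW = 0.00846300 GW.
0.0971300 + 0.00846300 ≈ 0.1056 GW.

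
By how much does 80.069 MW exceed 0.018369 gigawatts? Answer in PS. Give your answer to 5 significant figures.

83889 PS

80.069 MW = 108864 PS and 0.018369 GW = 24974.9 PS.
108864 − 24974.9 ≈ 83889 PS.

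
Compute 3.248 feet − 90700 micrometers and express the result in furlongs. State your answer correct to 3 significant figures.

0.00447 furlongs

3.248 ft = 0.00492121 furlong and 90700 μm = 0.000450867 furlong.
0.00492121 − 0.000450867 ≈ 0.00447 furlong.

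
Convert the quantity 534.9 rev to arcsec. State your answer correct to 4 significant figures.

6.932 × 10^8 arcsec

1 rev = 1.29600 × 10^6 arcseconds.
So 534.9 × 1.29600 × 10^6 ≈ 6.932 × 10^8 arcsec.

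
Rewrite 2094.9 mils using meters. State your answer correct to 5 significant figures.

1 mil = 2.54000 × 10^-5 meters.
Thus 2094.9 × 2.54000 × 10^-5 ≈ 0.053210 m.

0.053210 m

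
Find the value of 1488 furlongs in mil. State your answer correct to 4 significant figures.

1 furlong = 7.92000 × 10^6 mil.
Then 1488 × 7.92000 × 10^6 ≈ 1.178 × 10^10 mil.

1.178 × 10^10 mil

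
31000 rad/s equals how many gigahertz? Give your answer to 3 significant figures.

1 radian per second = 1.59155e-10 GHz.
Thus 31000 × 1.59155e-10 ≈ 4.93e-6 GHz.

4.93e-6 GHz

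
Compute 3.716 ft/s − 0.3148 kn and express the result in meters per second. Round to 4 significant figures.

3.716 ft/s = 1.13264 m/s and 0.3148 kn = 0.161947 m/s.
1.13264 − 0.161947 ≈ 0.9707 m/s.

0.9707 m/s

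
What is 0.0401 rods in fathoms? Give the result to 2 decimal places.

0.11 fathoms

1 rod = 2.75000 fathom.
Then 0.0401 × 2.75000 ≈ 0.11 fathom.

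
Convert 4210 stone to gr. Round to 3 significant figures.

1 stone = 98000.0 gr.
4210 × 98000.0 ≈ 4.13 × 10^8 gr.

4.13 × 10^8 gr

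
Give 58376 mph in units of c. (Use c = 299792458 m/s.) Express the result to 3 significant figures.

1 mph = 1.49116e-9 c.
58376 × 1.49116e-9 ≈ 8.70e-5 c.

8.70e-5 c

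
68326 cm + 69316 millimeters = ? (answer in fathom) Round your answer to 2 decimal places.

68326 cm = 373.611 fathom and 69316 mm = 37.9024 fathom.
373.611 + 37.9024 ≈ 411.51 fathom.

411.51 fathoms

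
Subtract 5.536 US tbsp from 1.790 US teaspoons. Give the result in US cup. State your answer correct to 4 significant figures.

-0.3087 US cup

1.790 US tsp = 0.0372917 US cup and 5.536 US tbsp = 0.346000 US cup.
0.0372917 − 0.346000 ≈ -0.3087 US cup.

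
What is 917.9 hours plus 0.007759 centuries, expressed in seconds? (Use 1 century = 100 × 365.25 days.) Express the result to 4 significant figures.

2.779e+7 s

917.9 h = 3.30444e+6 s and 0.007759 century = 2.44855e+7 s.
3.30444e+6 + 2.44855e+7 ≈ 2.779e+7 s.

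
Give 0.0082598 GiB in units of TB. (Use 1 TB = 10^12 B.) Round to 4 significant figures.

1 GiB = 0.00107374 TB.
So 0.0082598 × 0.00107374 ≈ 8.869 × 10^-6 TB.

8.869 × 10^-6 terabytes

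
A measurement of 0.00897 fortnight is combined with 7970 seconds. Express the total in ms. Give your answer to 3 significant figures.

1.88 × 10^7 milliseconds

0.00897 fortnight = 1.08501 × 10^7 ms and 7970 s = 7.97000 × 10^6 ms.
1.08501 × 10^7 + 7.97000 × 10^6 ≈ 1.88 × 10^7 ms.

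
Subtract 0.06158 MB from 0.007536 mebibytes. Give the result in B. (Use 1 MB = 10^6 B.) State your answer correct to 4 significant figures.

-53680 B

0.007536 MiB = 7902.07 B and 0.06158 MB = 61580.0 B.
7902.07 − 61580.0 ≈ -53680 B.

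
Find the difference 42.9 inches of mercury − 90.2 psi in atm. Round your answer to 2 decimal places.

-4.70 atm

42.9 inHg = 1.43376 atm and 90.2 psi = 6.13775 atm.
1.43376 − 6.13775 ≈ -4.70 atm.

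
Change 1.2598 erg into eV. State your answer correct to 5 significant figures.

7.8631 × 10^11 electronvolts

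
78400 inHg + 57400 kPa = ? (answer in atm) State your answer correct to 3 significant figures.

78400 inHg = 2620.21 atm and 57400 kPa = 566.494 atm.
2620.21 + 566.494 ≈ 3190 atm.

3190 atmospheres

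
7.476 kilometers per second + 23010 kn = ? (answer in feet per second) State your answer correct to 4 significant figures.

7.476 km/s = 24527.6 ft/s and 23010 kn = 38836.5 ft/s.
24527.6 + 38836.5 ≈ 63360 ft/s.

63360 feet per second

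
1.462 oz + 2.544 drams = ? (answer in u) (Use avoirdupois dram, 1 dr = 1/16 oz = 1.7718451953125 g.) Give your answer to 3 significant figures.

2.77e+25 u

1.462 oz = 2.49600e+25 u and 2.544 dr = 2.71452e+24 u.
2.49600e+25 + 2.71452e+24 ≈ 2.77e+25 u.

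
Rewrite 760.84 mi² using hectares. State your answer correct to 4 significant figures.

1 square mile = 258.999 ha.
760.84 × 258.999 ≈ 197100 ha.

197100 hectares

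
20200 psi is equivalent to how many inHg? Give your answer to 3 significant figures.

41100 inches of mercury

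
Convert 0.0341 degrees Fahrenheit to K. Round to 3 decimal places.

255.391 kelvins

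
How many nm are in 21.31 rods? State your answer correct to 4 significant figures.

1.072e+11 nanometers

1 rod = 5.02920e+9 nanometers.
Thus 21.31 × 5.02920e+9 ≈ 1.072e+11 nm.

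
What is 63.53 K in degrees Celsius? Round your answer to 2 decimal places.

K = °C + 273.15.
Applying the formula gives -209.62 °C.

-209.62 °C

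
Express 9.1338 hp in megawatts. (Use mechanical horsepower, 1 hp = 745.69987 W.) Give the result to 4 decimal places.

1 horsepower = 0.000745700 megawatts.
9.1338 × 0.000745700 ≈ 0.0068 MW.

0.0068 megawatts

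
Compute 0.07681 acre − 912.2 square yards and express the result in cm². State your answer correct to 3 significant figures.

0.07681 acre = 3.10839e+6 cm² and 912.2 yd² = 7.62715e+6 cm².
3.10839e+6 − 7.62715e+6 ≈ -4.52e+6 cm².

-4.52e+6 square centimeters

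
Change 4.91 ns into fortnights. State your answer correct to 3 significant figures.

4.06 × 10^-15 fortnights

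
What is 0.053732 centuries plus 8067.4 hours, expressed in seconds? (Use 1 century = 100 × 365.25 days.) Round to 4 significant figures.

1.986 × 10^8 s

0.053732 century = 1.69565 × 10^8 s and 8067.4 h = 2.90426 × 10^7 s.
1.69565 × 10^8 + 2.90426 × 10^7 ≈ 1.986 × 10^8 s.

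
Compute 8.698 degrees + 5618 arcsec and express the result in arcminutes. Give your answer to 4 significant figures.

615.5 arcmin

8.698 ° = 521.880 arcmin and 5618 arcsec = 93.6333 arcmin.
521.880 + 93.6333 ≈ 615.5 arcmin.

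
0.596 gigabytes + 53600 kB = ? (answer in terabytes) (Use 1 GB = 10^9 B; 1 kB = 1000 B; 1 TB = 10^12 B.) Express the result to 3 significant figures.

0.000650 TB

0.596 GB = 0.000596000 TB and 53600 kB = 5.36000 × 10^-5 TB.
0.000596000 + 5.36000 × 10^-5 ≈ 0.000650 TB.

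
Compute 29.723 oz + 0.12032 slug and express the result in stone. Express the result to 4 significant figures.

0.4092 st

29.723 oz = 0.132692 st and 0.12032 slug = 0.276513 st.
0.132692 + 0.276513 ≈ 0.4092 st.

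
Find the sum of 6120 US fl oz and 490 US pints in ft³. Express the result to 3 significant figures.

14.6 ft³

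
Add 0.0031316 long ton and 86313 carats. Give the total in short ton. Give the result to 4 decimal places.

0.0031316 long ton = 0.00350739 short ton and 86313 ct = 0.0190288 short ton.
0.00350739 + 0.0190288 ≈ 0.0225 short ton.

0.0225 short ton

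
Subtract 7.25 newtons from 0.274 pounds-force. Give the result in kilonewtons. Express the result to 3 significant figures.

-0.00603 kN

0.274 lbf = 0.00121881 kN and 7.25 N = 0.00725000 kN.
0.00121881 − 0.00725000 ≈ -0.00603 kN.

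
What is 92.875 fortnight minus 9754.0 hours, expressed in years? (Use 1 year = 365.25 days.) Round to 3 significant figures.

2.45 yr

92.875 fortnight = 3.55989 yr and 9754.0 h = 1.11271 yr.
3.55989 − 1.11271 ≈ 2.45 yr.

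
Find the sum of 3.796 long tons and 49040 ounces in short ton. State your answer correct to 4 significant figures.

5.784 short ton

3.796 long ton = 4.25152 short ton and 49040 oz = 1.53250 short ton.
4.25152 + 1.53250 ≈ 5.784 short ton.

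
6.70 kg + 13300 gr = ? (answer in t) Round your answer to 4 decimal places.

0.0076 t

6.70 kg = 0.00670000 t and 13300 gr = 0.000861826 t.
0.00670000 + 0.000861826 ≈ 0.0076 t.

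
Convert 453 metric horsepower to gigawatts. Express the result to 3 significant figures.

0.000333 GW

1 PS = 7.35499e-7 gigawatts.
Then 453 × 7.35499e-7 ≈ 0.000333 GW.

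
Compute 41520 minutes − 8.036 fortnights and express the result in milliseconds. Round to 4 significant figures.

41520 min = 2.49120e+9 ms and 8.036 fortnight = 9.72035e+9 ms.
2.49120e+9 − 9.72035e+9 ≈ -7.229e+9 ms.

-7.229e+9 ms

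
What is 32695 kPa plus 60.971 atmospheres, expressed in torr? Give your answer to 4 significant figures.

291600 torr

32695 kPa = 245233 torr and 60.971 atm = 46338.0 torr.
245233 + 46338.0 ≈ 291600 torr.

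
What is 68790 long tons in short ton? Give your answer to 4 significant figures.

1 long ton = 1.12000 short tons.
So 68790 × 1.12000 ≈ 77040 short ton.

77040 short tons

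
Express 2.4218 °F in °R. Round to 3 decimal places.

°R = °F + 459.67.
Applying the formula gives 462.092 °R.

462.092 degrees Rankine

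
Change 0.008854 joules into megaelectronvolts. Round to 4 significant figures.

5.526 × 10^10 megaelectronvolts

1 J = 6.24151 × 10^12 MeV.
0.008854 × 6.24151 × 10^12 ≈ 5.526 × 10^10 MeV.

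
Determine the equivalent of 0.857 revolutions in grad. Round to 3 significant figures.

343 grad

1 rev = 400.000 gradians.
Thus 0.857 × 400.000 ≈ 343 grad.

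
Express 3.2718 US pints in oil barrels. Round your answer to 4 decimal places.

0.0097 oil barrels

1 US pint = 0.00297619 oil barrels.
So 3.2718 × 0.00297619 ≈ 0.0097 bbl.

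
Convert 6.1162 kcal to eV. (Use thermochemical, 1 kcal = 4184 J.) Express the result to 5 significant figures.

1.5972e+23 electronvolts

1 kcal = 2.61145e+22 eV.
So 6.1162 × 2.61145e+22 ≈ 1.5972e+23 eV.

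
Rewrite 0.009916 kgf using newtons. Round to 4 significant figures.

1 kilogram-force = 9.80665 newtons.
Thus 0.009916 × 9.80665 ≈ 0.09724 N.

0.09724 newtons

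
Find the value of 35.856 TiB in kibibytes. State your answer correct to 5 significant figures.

1 tebibyte = 1.07374e+9 KiB.
So 35.856 × 1.07374e+9 ≈ 3.8500e+10 KiB.

3.8500e+10 kibibytes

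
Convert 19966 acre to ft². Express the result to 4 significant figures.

8.697 × 10^8 square feet

1 acre = 43560.0 square feet.
Then 19966 × 43560.0 ≈ 8.697 × 10^8 ft².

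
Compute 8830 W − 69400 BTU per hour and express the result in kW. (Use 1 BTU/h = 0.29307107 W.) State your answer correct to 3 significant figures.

-11.5 kW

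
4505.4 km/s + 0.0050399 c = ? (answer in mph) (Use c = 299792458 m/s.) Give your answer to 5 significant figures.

4505.4 km/s = 1.00783 × 10^7 mph and 0.0050399 c = 3.37984 × 10^6 mph.
1.00783 × 10^7 + 3.37984 × 10^6 ≈ 1.3458 × 10^7 mph.

1.3458 × 10^7 miles per hour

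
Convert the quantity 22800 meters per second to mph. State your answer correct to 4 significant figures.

51000 miles per hour

1 m/s = 2.23694 mph.
Then 22800 × 2.23694 ≈ 51000 mph.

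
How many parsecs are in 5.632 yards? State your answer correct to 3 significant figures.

1 yd = 2.96337e-17 pc.
5.632 × 2.96337e-17 ≈ 1.67e-16 pc.

1.67e-16 parsecs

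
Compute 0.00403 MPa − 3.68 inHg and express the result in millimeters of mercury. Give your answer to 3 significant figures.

-63.2 mmHg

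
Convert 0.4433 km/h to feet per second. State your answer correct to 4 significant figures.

0.4040 feet per second

1 km/h = 0.911344 feet per second.
Thus 0.4433 × 0.911344 ≈ 0.4040 ft/s.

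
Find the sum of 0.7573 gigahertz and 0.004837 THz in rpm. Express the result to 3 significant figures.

3.36 × 10^11 revolutions per minute

0.7573 GHz = 4.54380 × 10^10 rpm and 0.004837 THz = 2.90220 × 10^11 rpm.
4.54380 × 10^10 + 2.90220 × 10^11 ≈ 3.36 × 10^11 rpm.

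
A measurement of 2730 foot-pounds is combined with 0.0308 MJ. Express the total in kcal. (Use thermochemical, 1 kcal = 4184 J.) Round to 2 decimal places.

8.25 kcal

2730 ft·lbf = 0.884652 kcal and 0.0308 MJ = 7.36138 kcal.
0.884652 + 7.36138 ≈ 8.25 kcal.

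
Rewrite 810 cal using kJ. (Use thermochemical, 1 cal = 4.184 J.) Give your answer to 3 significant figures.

1 cal = 0.00418400 kilojoules.
Then 810 × 0.00418400 ≈ 3.39 kJ.

3.39 kilojoules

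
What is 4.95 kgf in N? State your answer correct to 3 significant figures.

48.5 N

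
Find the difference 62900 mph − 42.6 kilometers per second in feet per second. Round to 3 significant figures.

-47500 ft/s

62900 mph = 92253.3 ft/s and 42.6 km/s = 139764 ft/s.
92253.3 − 139764 ≈ -47500 ft/s.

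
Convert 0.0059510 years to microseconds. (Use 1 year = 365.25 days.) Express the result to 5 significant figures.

1 year = 3.15576 × 10^13 microseconds.
So 0.0059510 × 3.15576 × 10^13 ≈ 1.8780 × 10^11 μs.

1.8780 × 10^11 μs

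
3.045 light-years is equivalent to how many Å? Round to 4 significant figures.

1 ly = 9.46073 × 10^25 Å.
Then 3.045 × 9.46073 × 10^25 ≈ 2.881 × 10^26 Å.

2.881 × 10^26 angstroms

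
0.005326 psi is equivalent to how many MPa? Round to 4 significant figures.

3.672 × 10^-5 MPa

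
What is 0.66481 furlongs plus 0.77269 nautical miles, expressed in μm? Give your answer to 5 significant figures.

1.5648e+9 micrometers

0.66481 furlong = 1.33738e+8 μm and 0.77269 nmi = 1.43102e+9 μm.
1.33738e+8 + 1.43102e+9 ≈ 1.5648e+9 μm.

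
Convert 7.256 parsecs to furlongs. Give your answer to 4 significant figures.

1 pc = 1.53388e+14 furlong.
Thus 7.256 × 1.53388e+14 ≈ 1.113e+15 furlong.

1.113e+15 furlong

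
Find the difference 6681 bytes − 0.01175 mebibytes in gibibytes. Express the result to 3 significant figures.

6681 B = 6.22217 × 10^-6 GiB and 0.01175 MiB = 1.14746 × 10^-5 GiB.
6.22217 × 10^-6 − 1.14746 × 10^-5 ≈ -5.25 × 10^-6 GiB.

-5.25 × 10^-6 GiB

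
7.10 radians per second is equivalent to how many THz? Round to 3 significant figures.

1.13 × 10^-12 terahertz

1 rad/s = 1.59155 × 10^-13 terahertz.
7.10 × 1.59155 × 10^-13 ≈ 1.13 × 10^-12 THz.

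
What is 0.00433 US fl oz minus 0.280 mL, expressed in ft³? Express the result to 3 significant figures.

-5.37e-6 ft³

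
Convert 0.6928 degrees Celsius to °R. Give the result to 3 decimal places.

492.917 degrees Rankine

°R = (°C + 273.15) × 9/5.
Applying the formula gives 492.917 °R.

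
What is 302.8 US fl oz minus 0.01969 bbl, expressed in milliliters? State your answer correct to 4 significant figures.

302.8 US fl oz = 8954.86 mL and 0.01969 bbl = 3130.46 mL.
8954.86 − 3130.46 ≈ 5824 mL.

5824 mL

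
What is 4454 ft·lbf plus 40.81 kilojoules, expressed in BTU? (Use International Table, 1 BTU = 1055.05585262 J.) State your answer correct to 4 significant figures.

44.40 BTU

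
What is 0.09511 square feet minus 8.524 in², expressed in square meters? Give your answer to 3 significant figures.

0.00334 square meters

0.09511 ft² = 0.00883601 m² and 8.524 in² = 0.00549934 m².
0.00883601 − 0.00549934 ≈ 0.00334 m².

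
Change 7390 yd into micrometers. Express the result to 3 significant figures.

6.76 × 10^9 μm

1 yard = 914400 μm.
Thus 7390 × 914400 ≈ 6.76 × 10^9 μm.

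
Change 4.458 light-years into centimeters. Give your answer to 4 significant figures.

4.218e+18 cm

1 light-year = 9.46073e+17 cm.
4.458 × 9.46073e+17 ≈ 4.218e+18 cm.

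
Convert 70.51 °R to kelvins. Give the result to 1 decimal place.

39.2 K

°R = K × 9/5.
Applying the formula gives 39.2 K.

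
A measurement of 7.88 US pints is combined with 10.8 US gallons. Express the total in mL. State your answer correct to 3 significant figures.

44600 mL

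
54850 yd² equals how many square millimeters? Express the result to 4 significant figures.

4.586 × 10^10 mm²

1 yd² = 836127 square millimeters.
So 54850 × 836127 ≈ 4.586 × 10^10 mm².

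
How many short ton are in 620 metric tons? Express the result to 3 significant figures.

683 short ton

1 metric ton = 1.10231 short ton.
So 620 × 1.10231 ≈ 683 short ton.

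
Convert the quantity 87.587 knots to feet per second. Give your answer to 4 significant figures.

1 knot = 1.68781 feet per second.
Thus 87.587 × 1.68781 ≈ 147.8 ft/s.

147.8 feet per second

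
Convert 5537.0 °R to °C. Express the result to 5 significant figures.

°R = (°C + 273.15) × 9/5.
Applying the formula gives 2803.0 °C.

2803.0 °C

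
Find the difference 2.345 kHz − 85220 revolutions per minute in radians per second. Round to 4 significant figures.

5810 rad/s

2.345 kHz = 14734.1 rad/s and 85220 rpm = 8924.22 rad/s.
14734.1 − 8924.22 ≈ 5810 rad/s.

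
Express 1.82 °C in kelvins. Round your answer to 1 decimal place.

275.0 K

K = °C + 273.15.
Applying the formula gives 275.0 K.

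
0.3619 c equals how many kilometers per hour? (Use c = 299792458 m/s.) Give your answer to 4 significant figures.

3.906e+8 kilometers per hour

1 c = 1.07925e+9 km/h.
0.3619 × 1.07925e+9 ≈ 3.906e+8 km/h.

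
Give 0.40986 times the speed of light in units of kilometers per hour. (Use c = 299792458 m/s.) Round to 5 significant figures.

1 speed of light = 1.07925 × 10^9 km/h.
So 0.40986 × 1.07925 × 10^9 ≈ 4.4234 × 10^8 km/h.

4.4234 × 10^8 km/h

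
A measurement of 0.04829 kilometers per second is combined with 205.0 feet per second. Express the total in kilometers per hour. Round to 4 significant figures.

398.8 km/h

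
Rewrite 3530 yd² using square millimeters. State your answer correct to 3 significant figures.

2.95 × 10^9 mm²

1 square yard = 836127 square millimeters.
So 3530 × 836127 ≈ 2.95 × 10^9 mm².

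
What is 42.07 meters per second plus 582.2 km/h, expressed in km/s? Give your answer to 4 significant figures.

42.07 m/s = 0.0420700 km/s and 582.2 km/h = 0.161722 km/s.
0.0420700 + 0.161722 ≈ 0.2038 km/s.

0.2038 km/s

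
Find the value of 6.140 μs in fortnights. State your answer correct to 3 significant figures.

1 microsecond = 8.26720e-13 fortnights.
Then 6.140 × 8.26720e-13 ≈ 5.08e-12 fortnight.

5.08e-12 fortnights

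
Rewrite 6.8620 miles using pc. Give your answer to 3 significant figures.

1 mile = 5.21553 × 10^-14 parsecs.
Then 6.8620 × 5.21553 × 10^-14 ≈ 3.58 × 10^-13 pc.

3.58 × 10^-13 parsecs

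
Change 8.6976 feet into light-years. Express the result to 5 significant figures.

2.8021e-16 ly

1 ft = 3.22174e-17 light-years.
Thus 8.6976 × 3.22174e-17 ≈ 2.8021e-16 ly.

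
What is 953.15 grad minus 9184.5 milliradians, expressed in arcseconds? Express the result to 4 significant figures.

953.15 grad = 3.08821 × 10^6 arcsec and 9184.5 mrad = 1.89444 × 10^6 arcsec.
3.08821 × 10^6 − 1.89444 × 10^6 ≈ 1.194 × 10^6 arcsec.

1.194 × 10^6 arcseconds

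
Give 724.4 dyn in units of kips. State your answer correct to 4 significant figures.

1 dyn = 2.24809e-9 kips.
Then 724.4 × 2.24809e-9 ≈ 1.629e-6 kip.

1.629e-6 kip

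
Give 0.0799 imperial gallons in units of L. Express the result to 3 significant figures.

1 imp gal = 4.54609 L.
Then 0.0799 × 4.54609 ≈ 0.363 L.

0.363 L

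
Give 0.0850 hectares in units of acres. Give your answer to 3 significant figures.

1 hectare = 2.47105 acres.
So 0.0850 × 2.47105 ≈ 0.210 acre.

0.210 acre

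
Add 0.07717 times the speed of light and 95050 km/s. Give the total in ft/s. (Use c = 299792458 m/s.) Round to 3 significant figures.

0.07717 c = 7.59022 × 10^7 ft/s and 95050 km/s = 3.11844 × 10^8 ft/s.
7.59022 × 10^7 + 3.11844 × 10^8 ≈ 3.88 × 10^8 ft/s.

3.88 × 10^8 feet per second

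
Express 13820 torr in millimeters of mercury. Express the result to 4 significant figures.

1 torr = 1.00000 millimeters of mercury.
So 13820 × 1.00000 ≈ 13820 mmHg.

13820 mmHg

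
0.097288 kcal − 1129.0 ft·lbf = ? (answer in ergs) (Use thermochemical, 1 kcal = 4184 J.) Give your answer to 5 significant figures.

-1.1237 × 10^10 erg

0.097288 kcal = 4.07053 × 10^9 erg and 1129.0 ft·lbf = 1.53072 × 10^10 erg.
4.07053 × 10^9 − 1.53072 × 10^10 ≈ -1.1237 × 10^10 erg.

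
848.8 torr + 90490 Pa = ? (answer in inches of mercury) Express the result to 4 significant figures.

60.14 inHg

848.8 torr = 33.4173 inHg and 90490 Pa = 26.7217 inHg.
33.4173 + 26.7217 ≈ 60.14 inHg.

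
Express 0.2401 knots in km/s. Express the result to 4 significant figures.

1 knot = 0.000514444 km/s.
Then 0.2401 × 0.000514444 ≈ 0.0001235 km/s.

0.0001235 kilometers per second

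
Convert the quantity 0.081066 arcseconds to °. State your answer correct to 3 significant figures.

1 arcsec = 0.000277778 degrees.
0.081066 × 0.000277778 ≈ 2.25e-5 °.

2.25e-5 °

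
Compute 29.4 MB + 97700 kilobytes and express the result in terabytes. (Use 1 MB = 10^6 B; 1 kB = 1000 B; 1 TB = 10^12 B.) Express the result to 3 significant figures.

29.4 MB = 2.94000 × 10^-5 TB and 97700 kB = 9.77000 × 10^-5 TB.
2.94000 × 10^-5 + 9.77000 × 10^-5 ≈ 0.000127 TB.

0.000127 TB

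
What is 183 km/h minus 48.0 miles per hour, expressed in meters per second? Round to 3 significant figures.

183 km/h = 50.8333 m/s and 48.0 mph = 21.4579 m/s.
50.8333 − 21.4579 ≈ 29.4 m/s.

29.4 m/s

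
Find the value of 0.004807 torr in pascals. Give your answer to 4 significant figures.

0.6409 Pa

1 torr = 133.322 pascals.
0.004807 × 133.322 ≈ 0.6409 Pa.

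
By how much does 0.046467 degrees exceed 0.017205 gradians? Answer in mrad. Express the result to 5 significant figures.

0.046467 ° = 0.811002 mrad and 0.017205 grad = 0.270256 mrad.
0.811002 − 0.270256 ≈ 0.54075 mrad.

0.54075 milliradians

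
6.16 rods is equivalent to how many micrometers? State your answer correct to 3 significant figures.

3.10 × 10^7 μm

1 rod = 5.02920 × 10^6 micrometers.
So 6.16 × 5.02920 × 10^6 ≈ 3.10 × 10^7 μm.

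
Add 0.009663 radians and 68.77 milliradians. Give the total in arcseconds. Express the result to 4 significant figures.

16180 arcsec

0.009663 rad = 1993.14 arcsec and 68.77 mrad = 14184.8 arcsec.
1993.14 + 14184.8 ≈ 16180 arcsec.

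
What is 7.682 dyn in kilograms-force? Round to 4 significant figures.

1 dyne = 1.01972e-6 kgf.
Then 7.682 × 1.01972e-6 ≈ 7.833e-6 kgf.

7.833e-6 kilograms-force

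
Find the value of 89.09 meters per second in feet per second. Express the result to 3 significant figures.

292 feet per second

1 m/s = 3.28084 ft/s.
So 89.09 × 3.28084 ≈ 292 ft/s.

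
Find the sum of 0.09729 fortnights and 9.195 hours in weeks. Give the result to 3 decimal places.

0.249 wk

0.09729 fortnight = 0.194580 wk and 9.195 h = 0.0547321 wk.
0.194580 + 0.0547321 ≈ 0.249 wk.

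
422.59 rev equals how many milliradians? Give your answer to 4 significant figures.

1 rev = 6283.19 milliradians.
Then 422.59 × 6283.19 ≈ 2.655 × 10^6 mrad.

2.655 × 10^6 milliradians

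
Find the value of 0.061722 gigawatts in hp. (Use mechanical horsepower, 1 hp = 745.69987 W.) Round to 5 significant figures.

82771 horsepower

1 gigawatt = 1341022 hp.
So 0.061722 × 1341022 ≈ 82771 hp.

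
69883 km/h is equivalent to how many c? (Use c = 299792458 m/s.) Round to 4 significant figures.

6.475e-5 c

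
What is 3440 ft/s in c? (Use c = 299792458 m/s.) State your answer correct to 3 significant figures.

3.50e-6 times the speed of light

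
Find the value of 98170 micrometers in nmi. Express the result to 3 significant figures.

5.30e-5 nmi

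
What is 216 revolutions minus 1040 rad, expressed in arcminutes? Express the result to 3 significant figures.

1.09 × 10^6 arcmin

216 rev = 4.66560 × 10^6 arcmin and 1040 rad = 3.57526 × 10^6 arcmin.
4.66560 × 10^6 − 3.57526 × 10^6 ≈ 1.09 × 10^6 arcmin.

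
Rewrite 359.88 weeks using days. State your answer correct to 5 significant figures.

1 week = 7.00000 d.
Then 359.88 × 7.00000 ≈ 2519.2 d.

2519.2 d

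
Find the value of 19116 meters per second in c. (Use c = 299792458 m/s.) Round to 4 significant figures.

1 m/s = 3.33564 × 10^-9 c.
Then 19116 × 3.33564 × 10^-9 ≈ 6.376 × 10^-5 c.

6.376 × 10^-5 c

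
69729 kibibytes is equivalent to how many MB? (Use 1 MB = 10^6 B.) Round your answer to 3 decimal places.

71.402 MB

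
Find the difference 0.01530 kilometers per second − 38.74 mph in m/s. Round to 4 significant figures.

-2.018 m/s

0.01530 km/s = 15.3000 m/s and 38.74 mph = 17.3183 m/s.
15.3000 − 17.3183 ≈ -2.018 m/s.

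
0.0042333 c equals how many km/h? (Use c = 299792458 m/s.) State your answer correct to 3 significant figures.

4.57e+6 kilometers per hour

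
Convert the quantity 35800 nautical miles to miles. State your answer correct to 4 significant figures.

1 nmi = 1.15078 miles.
Then 35800 × 1.15078 ≈ 41200 mi.

41200 mi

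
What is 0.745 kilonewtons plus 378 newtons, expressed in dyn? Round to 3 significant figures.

1.12e+8 dyn

0.745 kN = 7.45000e+7 dyn and 378 N = 3.78000e+7 dyn.
7.45000e+7 + 3.78000e+7 ≈ 1.12e+8 dyn.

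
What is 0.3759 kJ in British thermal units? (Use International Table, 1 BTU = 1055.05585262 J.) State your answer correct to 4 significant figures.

1 kJ = 0.947817 BTU.
Then 0.3759 × 0.947817 ≈ 0.3563 BTU.

0.3563 BTU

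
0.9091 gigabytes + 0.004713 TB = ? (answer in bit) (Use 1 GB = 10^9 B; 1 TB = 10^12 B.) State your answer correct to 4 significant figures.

0.9091 GB = 7.27280 × 10^9 bit and 0.004713 TB = 3.77040 × 10^10 bit.
7.27280 × 10^9 + 3.77040 × 10^10 ≈ 4.498 × 10^10 bit.

4.498 × 10^10 bit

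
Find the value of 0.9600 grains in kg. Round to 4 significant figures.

1 gr = 6.47989e-5 kg.
0.9600 × 6.47989e-5 ≈ 6.221e-5 kg.

6.221e-5 kg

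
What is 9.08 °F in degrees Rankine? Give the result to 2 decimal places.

°R = °F + 459.67.
Applying the formula gives 468.75 °R.

468.75 °R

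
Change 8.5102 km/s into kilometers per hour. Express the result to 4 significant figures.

30640 kilometers per hour

1 kilometer per second = 3600.00 km/h.
Thus 8.5102 × 3600.00 ≈ 30640 km/h.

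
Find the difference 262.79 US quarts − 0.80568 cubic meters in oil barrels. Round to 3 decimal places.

-3.503 bbl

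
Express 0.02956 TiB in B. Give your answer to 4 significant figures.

3.250e+10 B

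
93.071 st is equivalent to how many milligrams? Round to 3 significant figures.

1 stone = 6.35029 × 10^6 mg.
So 93.071 × 6.35029 × 10^6 ≈ 5.91 × 10^8 mg.

5.91 × 10^8 mg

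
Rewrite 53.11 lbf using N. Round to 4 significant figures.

236.2 N

1 pound-force = 4.44822 N.
So 53.11 × 4.44822 ≈ 236.2 N.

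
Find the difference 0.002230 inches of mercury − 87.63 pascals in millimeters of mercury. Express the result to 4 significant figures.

-0.6006 millimeters of mercury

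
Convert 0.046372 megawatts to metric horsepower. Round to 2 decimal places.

63.05 PS

1 MW = 1359.62 PS.
Thus 0.046372 × 1359.62 ≈ 63.05 PS.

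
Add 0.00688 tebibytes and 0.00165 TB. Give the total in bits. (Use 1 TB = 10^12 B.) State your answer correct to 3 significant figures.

0.00688 TiB = 6.05171 × 10^10 bit and 0.00165 TB = 1.32000 × 10^10 bit.
6.05171 × 10^10 + 1.32000 × 10^10 ≈ 7.37 × 10^10 bit.

7.37 × 10^10 bits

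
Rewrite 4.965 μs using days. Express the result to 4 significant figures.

5.747e-11 d

1 μs = 1.15741e-11 d.
4.965 × 1.15741e-11 ≈ 5.747e-11 d.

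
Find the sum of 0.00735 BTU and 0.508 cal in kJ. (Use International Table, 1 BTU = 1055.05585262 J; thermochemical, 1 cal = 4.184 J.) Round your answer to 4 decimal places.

0.00735 BTU = 0.00775466 kJ and 0.508 cal = 0.00212547 kJ.
0.00775466 + 0.00212547 ≈ 0.0099 kJ.

0.0099 kJ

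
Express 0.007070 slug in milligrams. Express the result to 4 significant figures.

103200 mg

1 slug = 1.45939e+7 milligrams.
So 0.007070 × 1.45939e+7 ≈ 103200 mg.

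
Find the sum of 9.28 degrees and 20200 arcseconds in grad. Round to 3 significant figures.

16.5 grad

9.28 ° = 10.3111 grad and 20200 arcsec = 6.23457 grad.
10.3111 + 6.23457 ≈ 16.5 grad.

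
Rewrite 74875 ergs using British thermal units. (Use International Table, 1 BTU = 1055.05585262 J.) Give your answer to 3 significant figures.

7.10 × 10^-6 BTU

1 erg = 9.47817 × 10^-11 BTU.
Thus 74875 × 9.47817 × 10^-11 ≈ 7.10 × 10^-6 BTU.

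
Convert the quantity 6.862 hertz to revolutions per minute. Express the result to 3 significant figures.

1 Hz = 60.0000 rpm.
So 6.862 × 60.0000 ≈ 412 rpm.

412 rpm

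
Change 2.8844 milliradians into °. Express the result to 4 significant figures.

1 milliradian = 0.0572958 degrees.
Then 2.8844 × 0.0572958 ≈ 0.1653 °.

0.1653 °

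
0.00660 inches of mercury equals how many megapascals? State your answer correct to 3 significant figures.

1 inHg = 0.00338639 MPa.
0.00660 × 0.00338639 ≈ 2.24 × 10^-5 MPa.

2.24 × 10^-5 MPa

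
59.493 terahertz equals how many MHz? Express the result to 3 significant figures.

5.95e+7 megahertz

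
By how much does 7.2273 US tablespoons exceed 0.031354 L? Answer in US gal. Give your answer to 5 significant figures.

0.019949 US gal

7.2273 US tbsp = 0.0282316 US gal and 0.031354 L = 0.00828285 US gal.
0.0282316 − 0.00828285 ≈ 0.019949 US gal.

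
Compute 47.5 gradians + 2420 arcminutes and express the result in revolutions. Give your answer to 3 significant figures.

0.231 rev

47.5 grad = 0.118750 rev and 2420 arcmin = 0.112037 rev.
0.118750 + 0.112037 ≈ 0.231 rev.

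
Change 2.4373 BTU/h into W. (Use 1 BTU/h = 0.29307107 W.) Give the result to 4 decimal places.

1 BTU/h = 0.293071 W.
So 2.4373 × 0.293071 ≈ 0.7143 W.

0.7143 W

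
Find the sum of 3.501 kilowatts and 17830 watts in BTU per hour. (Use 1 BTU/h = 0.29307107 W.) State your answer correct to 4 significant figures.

72780 BTU per hour

3.501 kW = 11945.9 BTU/h and 17830 W = 60838.5 BTU/h.
11945.9 + 60838.5 ≈ 72780 BTU/h.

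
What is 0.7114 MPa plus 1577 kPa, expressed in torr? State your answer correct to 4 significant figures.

17160 torr

0.7114 MPa = 5335.94 torr and 1577 kPa = 11828.5 torr.
5335.94 + 11828.5 ≈ 17160 torr.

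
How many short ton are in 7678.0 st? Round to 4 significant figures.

53.75 short ton

1 stone = 0.00700000 short ton.
7678.0 × 0.00700000 ≈ 53.75 short ton.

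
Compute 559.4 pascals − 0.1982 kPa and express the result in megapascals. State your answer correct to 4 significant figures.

559.4 Pa = 0.000559400 MPa and 0.1982 kPa = 0.000198200 MPa.
0.000559400 − 0.000198200 ≈ 0.0003612 MPa.

0.0003612 MPa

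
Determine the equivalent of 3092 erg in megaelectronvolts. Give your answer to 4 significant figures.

1 erg = 624151 MeV.
So 3092 × 624151 ≈ 1.930 × 10^9 MeV.

1.930 × 10^9 megaelectronvolts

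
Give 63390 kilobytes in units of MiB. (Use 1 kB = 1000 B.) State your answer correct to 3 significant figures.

1 kilobyte = 0.000953674 mebibytes.
So 63390 × 0.000953674 ≈ 60.5 MiB.

60.5 mebibytes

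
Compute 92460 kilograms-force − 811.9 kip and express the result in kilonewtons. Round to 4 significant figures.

92460 kgf = 906.723 kN and 811.9 kip = 3611.51 kN.
906.723 − 3611.51 ≈ -2705 kN.

-2705 kilonewtons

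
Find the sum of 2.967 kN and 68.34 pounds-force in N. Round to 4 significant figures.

2.967 kN = 2967.00 N and 68.34 lbf = 303.991 N.
2967.00 + 303.991 ≈ 3271 N.

3271 newtons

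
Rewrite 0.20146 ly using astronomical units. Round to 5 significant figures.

12741 astronomical units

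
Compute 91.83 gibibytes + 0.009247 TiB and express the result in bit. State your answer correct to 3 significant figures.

8.70 × 10^11 bit

91.83 GiB = 7.88814 × 10^11 bit and 0.009247 TiB = 8.13375 × 10^10 bit.
7.88814 × 10^11 + 8.13375 × 10^10 ≈ 8.70 × 10^11 bit.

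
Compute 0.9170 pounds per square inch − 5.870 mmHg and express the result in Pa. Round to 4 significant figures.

5540 Pa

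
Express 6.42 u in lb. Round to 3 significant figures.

1 atomic mass unit = 3.66086e-27 pounds.
6.42 × 3.66086e-27 ≈ 2.35e-26 lb.

2.35e-26 lb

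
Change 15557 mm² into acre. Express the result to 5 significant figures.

3.8442e-6 acres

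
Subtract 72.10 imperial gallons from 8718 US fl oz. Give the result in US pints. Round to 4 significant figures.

-147.8 US pt

8718 US fl oz = 544.875 US pt and 72.10 imp gal = 692.708 US pt.
544.875 − 692.708 ≈ -147.8 US pt.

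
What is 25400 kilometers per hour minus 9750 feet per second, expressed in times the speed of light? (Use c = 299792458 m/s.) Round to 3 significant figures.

25400 km/h = 2.35348e-5 c and 9750 ft/s = 9.91286e-6 c.
2.35348e-5 − 9.91286e-6 ≈ 1.36e-5 c.

1.36e-5 c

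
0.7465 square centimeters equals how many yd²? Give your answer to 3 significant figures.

1 square centimeter = 0.000119599 square yards.
Thus 0.7465 × 0.000119599 ≈ 8.93 × 10^-5 yd².

8.93 × 10^-5 yd²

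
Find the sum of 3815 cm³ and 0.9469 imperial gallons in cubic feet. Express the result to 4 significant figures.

3815 cm³ = 0.134725 ft³ and 0.9469 imp gal = 0.152019 ft³.
0.134725 + 0.152019 ≈ 0.2867 ft³.

0.2867 ft³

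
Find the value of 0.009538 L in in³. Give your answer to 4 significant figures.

0.5820 cubic inches

1 L = 61.0237 in³.
Then 0.009538 × 61.0237 ≈ 0.5820 in³.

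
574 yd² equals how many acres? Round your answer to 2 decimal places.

0.12 acre

1 square yard = 0.000206612 acres.
Then 574 × 0.000206612 ≈ 0.12 acre.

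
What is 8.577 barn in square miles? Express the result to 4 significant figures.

3.312e-34 mi²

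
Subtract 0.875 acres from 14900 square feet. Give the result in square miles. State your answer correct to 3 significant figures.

14900 ft² = 0.000534464 mi² and 0.875 acre = 0.00136719 mi².
0.000534464 − 0.00136719 ≈ -0.000833 mi².

-0.000833 square miles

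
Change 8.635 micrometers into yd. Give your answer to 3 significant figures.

1 μm = 1.09361e-6 yards.
8.635 × 1.09361e-6 ≈ 9.44e-6 yd.

9.44e-6 yards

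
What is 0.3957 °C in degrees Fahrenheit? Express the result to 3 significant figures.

32.7 °F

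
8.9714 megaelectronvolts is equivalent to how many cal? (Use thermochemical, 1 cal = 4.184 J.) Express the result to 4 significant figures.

3.435 × 10^-13 cal

1 megaelectronvolt = 3.82929 × 10^-14 calories.
Thus 8.9714 × 3.82929 × 10^-14 ≈ 3.435 × 10^-13 cal.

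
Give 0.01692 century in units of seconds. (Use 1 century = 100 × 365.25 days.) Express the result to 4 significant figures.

1 century = 3.15576 × 10^9 s.
So 0.01692 × 3.15576 × 10^9 ≈ 5.340 × 10^7 s.

5.340 × 10^7 s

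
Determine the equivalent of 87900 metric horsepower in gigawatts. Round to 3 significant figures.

0.0647 GW

1 metric horsepower = 7.35499e-7 gigawatts.
So 87900 × 7.35499e-7 ≈ 0.0647 GW.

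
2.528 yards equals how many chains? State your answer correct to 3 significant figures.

1 yd = 0.0454545 chain.
Then 2.528 × 0.0454545 ≈ 0.115 chain.

0.115 chains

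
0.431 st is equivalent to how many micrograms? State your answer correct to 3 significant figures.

1 st = 6.35029 × 10^9 micrograms.
So 0.431 × 6.35029 × 10^9 ≈ 2.74 × 10^9 μg.

2.74 × 10^9 μg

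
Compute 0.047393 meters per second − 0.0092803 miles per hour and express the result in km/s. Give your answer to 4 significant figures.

0.047393 m/s = 4.73930e-5 km/s and 0.0092803 mph = 4.14867e-6 km/s.
4.73930e-5 − 4.14867e-6 ≈ 4.324e-5 km/s.

4.324e-5 kilometers per second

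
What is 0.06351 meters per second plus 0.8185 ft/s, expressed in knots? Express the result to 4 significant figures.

0.06351 m/s = 0.123454 kn and 0.8185 ft/s = 0.484948 kn.
0.123454 + 0.484948 ≈ 0.6084 kn.

0.6084 kn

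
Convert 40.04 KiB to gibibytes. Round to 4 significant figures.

1 kibibyte = 9.53674e-7 gibibytes.
40.04 × 9.53674e-7 ≈ 3.819e-5 GiB.

3.819e-5 gibibytes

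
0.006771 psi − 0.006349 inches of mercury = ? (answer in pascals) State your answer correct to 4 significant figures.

25.18 Pa

0.006771 psi = 46.6844 Pa and 0.006349 inHg = 21.5002 Pa.
46.6844 − 21.5002 ≈ 25.18 Pa.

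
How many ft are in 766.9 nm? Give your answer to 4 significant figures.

2.516e-6 ft

1 nanometer = 3.28084e-9 ft.
So 766.9 × 3.28084e-9 ≈ 2.516e-6 ft.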